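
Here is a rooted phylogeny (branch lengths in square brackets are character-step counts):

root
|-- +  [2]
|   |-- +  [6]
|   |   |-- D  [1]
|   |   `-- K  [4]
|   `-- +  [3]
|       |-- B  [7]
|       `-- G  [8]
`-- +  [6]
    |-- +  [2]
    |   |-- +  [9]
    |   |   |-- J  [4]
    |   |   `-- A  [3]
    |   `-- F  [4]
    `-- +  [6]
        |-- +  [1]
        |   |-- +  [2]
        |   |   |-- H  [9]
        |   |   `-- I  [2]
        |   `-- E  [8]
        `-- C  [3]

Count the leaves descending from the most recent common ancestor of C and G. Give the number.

11

The MRCA of C and G is the root, so the clade is the entire tree.
That clade contains 11 terminal taxa: A, B, C, D, E, F, G, H, I, J, K.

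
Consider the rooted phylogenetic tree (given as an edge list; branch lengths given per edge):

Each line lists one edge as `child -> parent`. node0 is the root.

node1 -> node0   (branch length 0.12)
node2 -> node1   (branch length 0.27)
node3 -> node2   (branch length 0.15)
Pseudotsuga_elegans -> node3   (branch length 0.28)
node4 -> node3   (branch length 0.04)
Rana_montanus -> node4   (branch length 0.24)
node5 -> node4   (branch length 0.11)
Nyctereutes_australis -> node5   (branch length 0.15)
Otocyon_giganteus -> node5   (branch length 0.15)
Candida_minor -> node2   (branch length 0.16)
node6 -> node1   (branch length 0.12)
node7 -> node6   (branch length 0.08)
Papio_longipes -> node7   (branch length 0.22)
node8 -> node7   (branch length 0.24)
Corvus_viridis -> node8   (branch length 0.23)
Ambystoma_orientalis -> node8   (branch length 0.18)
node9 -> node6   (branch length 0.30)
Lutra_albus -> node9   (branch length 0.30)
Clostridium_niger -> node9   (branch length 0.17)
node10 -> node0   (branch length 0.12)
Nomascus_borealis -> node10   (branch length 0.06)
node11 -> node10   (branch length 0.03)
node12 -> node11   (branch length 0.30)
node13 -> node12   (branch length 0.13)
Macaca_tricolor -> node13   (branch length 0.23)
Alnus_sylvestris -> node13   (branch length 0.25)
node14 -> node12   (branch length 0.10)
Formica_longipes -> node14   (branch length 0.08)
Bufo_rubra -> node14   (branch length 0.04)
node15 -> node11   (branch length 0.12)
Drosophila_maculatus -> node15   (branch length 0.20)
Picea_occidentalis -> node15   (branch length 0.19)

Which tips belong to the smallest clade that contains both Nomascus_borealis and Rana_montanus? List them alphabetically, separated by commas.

Alnus_sylvestris, Ambystoma_orientalis, Bufo_rubra, Candida_minor, Clostridium_niger, Corvus_viridis, Drosophila_maculatus, Formica_longipes, Lutra_albus, Macaca_tricolor, Nomascus_borealis, Nyctereutes_australis, Otocyon_giganteus, Papio_longipes, Picea_occidentalis, Pseudotsuga_elegans, Rana_montanus

Tracing Nomascus_borealis: it sits inside (Nomascus_borealis,(((Macaca_tricolor,Alnus_sylvestris),(Formica_longipes,Bufo_rubra)),(Drosophila_maculatus,Picea_occidentalis))).
Tracing Rana_montanus: it sits inside (Rana_montanus,(Nyctereutes_australis,Otocyon_giganteus)).
The smallest clade enclosing both is the whole tree (their MRCA is the root), so the answer is all 17 tips in alphabetical order.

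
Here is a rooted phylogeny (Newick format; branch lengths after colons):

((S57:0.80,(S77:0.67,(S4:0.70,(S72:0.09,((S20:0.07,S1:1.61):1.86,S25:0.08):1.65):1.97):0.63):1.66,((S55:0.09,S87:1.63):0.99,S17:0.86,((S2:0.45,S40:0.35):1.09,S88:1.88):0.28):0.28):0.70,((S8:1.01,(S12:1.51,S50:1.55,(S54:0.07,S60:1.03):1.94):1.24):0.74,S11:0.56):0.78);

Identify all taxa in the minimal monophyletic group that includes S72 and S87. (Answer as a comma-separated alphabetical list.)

S1, S17, S2, S20, S25, S4, S40, S55, S57, S72, S77, S87, S88

Tracing S72: it sits inside (S72,((S20,S1),S25)).
Tracing S87: it sits inside (S55,S87).
The smallest clade enclosing both is (S57,(S77,(S4,(S72,((S20,S1),S25)))),((S55,S87),S17,((S2,S40),S88))); the answer is its 13 terminal taxa in alphabetical order.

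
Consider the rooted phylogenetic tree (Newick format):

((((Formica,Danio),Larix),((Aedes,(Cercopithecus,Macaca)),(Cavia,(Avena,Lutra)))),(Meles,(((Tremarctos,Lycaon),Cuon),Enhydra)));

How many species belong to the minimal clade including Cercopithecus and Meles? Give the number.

The MRCA of Cercopithecus and Meles is the root, so the clade is the entire tree.
That clade contains 14 terminal taxa: Aedes, Avena, Cavia, Cercopithecus, Cuon, Danio, Enhydra, Formica, Larix, Lutra, Lycaon, Macaca, Meles, Tremarctos.

14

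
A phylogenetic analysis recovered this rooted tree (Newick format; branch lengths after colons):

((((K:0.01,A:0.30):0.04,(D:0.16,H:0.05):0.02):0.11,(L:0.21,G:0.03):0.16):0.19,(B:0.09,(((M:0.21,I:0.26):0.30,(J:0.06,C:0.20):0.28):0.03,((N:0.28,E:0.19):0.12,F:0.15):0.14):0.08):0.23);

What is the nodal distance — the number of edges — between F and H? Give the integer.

8

The MRCA of F and H is the root of the tree.
From F up to that node: 4 branches. From H up to the same node: 4 branches. Total: 4 + 4 = 8.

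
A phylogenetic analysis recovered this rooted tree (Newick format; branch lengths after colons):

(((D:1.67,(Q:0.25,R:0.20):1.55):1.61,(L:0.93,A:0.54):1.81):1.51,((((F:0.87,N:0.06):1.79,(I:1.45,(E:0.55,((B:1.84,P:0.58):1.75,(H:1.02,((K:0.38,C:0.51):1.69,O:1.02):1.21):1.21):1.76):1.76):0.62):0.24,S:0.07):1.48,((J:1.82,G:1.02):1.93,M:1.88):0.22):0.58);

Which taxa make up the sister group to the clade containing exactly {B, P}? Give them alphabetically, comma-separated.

The clade containing exactly {B, P} attaches to the tree at the node subtending ((B,P),(H,((K,C),O))).
The other lineage descending from that same node — the sister group — is (H,((K,C),O)); its 4 tips in alphabetical order are the answer.

C, H, K, O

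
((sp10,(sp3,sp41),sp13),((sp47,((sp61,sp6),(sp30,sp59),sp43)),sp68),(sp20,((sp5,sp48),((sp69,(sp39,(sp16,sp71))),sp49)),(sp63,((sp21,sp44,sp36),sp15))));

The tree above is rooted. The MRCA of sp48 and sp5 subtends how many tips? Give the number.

The MRCA of sp48 and sp5 is the node subtending (sp5,sp48).
That clade contains 2 terminal taxa: sp48, sp5.

2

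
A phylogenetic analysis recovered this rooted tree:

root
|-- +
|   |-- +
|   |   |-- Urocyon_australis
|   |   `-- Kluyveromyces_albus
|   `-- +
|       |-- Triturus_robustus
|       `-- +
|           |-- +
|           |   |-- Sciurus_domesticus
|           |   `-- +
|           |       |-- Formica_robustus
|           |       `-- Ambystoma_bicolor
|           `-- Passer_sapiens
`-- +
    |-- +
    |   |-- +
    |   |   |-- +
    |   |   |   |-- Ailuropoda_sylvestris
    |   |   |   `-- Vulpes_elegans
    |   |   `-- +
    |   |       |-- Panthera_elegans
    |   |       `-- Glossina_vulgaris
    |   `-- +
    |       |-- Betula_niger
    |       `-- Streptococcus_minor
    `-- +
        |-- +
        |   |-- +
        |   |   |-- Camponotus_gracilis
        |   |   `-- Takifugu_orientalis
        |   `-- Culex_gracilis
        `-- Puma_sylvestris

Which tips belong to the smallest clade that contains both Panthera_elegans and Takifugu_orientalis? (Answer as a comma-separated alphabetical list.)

Tracing Panthera_elegans: it sits inside (Panthera_elegans,Glossina_vulgaris).
Tracing Takifugu_orientalis: it sits inside (Camponotus_gracilis,Takifugu_orientalis).
The smallest clade enclosing both is ((((Ailuropoda_sylvestris,Vulpes_elegans),(Panthera_elegans,Glossina_vulgaris)),(Betula_niger,Streptococcus_minor)),(((Camponotus_gracilis,Takifugu_orientalis),Culex_gracilis),Puma_sylvestris)); the answer is its 10 terminal taxa in alphabetical order.

Ailuropoda_sylvestris, Betula_niger, Camponotus_gracilis, Culex_gracilis, Glossina_vulgaris, Panthera_elegans, Puma_sylvestris, Streptococcus_minor, Takifugu_orientalis, Vulpes_elegans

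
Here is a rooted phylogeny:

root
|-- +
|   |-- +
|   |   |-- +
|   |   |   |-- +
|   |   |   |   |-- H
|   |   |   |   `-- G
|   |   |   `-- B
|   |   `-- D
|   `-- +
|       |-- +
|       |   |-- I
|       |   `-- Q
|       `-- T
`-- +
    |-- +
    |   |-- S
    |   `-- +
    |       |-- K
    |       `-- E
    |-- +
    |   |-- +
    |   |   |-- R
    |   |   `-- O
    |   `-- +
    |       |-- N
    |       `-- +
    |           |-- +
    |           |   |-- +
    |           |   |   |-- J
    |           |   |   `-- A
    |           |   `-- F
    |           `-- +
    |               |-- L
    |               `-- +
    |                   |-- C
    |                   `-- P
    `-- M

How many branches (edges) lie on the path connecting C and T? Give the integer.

The MRCA of C and T is the root of the tree.
From C up to that node: 7 branches. From T up to the same node: 3 branches. Total: 7 + 3 = 10.

10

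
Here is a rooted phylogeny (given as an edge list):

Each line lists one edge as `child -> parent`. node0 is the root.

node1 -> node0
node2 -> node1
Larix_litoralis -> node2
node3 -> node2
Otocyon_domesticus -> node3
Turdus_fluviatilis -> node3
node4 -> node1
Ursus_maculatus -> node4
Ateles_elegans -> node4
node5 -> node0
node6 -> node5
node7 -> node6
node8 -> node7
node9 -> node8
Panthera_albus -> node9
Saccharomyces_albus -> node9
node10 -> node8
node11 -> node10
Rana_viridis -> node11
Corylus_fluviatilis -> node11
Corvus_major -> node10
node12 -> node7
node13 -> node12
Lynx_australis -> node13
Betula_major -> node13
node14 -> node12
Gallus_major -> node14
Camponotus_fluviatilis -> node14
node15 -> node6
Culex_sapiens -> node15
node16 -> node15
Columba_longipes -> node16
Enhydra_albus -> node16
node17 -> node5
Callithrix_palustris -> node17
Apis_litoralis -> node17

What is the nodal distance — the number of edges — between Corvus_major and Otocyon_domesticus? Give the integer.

The MRCA of Corvus_major and Otocyon_domesticus is the root of the tree.
From Corvus_major up to that node: 6 branches. From Otocyon_domesticus up to the same node: 4 branches. Total: 6 + 4 = 10.

10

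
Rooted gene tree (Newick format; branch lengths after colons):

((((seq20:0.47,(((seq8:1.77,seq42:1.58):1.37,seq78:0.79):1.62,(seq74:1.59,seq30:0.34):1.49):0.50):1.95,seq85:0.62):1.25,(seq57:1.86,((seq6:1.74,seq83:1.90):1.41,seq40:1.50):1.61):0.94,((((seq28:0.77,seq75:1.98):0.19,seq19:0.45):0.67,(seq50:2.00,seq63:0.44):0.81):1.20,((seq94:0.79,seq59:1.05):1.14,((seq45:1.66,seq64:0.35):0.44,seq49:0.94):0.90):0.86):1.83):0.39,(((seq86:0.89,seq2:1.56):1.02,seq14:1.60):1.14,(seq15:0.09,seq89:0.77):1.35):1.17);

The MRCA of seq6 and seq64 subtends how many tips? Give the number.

21

The MRCA of seq6 and seq64 is the node subtending (((seq20,(((seq8,seq42),seq78),(seq74,seq30))),seq85),(seq57,((seq6,seq83),seq40)),((((seq28,seq75),seq19),(seq50,seq63)),((seq94,seq59),((seq45,seq64),seq49)))).
That clade contains 21 terminal taxa: seq19, seq20, seq28, seq30, seq40, seq42, seq45, seq49, seq50, seq57, seq59, seq6, seq63, seq64, seq74, seq75, seq78, seq8, seq83, seq85, seq94.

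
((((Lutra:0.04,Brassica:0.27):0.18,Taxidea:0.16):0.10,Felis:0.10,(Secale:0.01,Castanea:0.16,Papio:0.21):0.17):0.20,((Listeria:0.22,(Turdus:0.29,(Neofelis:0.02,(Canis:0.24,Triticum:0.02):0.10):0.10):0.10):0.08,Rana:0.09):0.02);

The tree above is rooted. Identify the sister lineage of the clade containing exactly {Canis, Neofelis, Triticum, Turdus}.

Listeria

The clade containing exactly {Canis, Neofelis, Triticum, Turdus} attaches to the tree at the node subtending (Listeria,(Turdus,(Neofelis,(Canis,Triticum)))).
The other lineage descending from that same node — the sister group — is the single tip Listeria.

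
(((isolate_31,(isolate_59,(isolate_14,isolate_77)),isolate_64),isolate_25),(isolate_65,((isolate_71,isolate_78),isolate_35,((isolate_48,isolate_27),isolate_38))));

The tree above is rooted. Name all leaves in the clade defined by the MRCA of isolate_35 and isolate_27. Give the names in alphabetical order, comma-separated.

isolate_27, isolate_35, isolate_38, isolate_48, isolate_71, isolate_78

Tracing isolate_35: it sits inside ((isolate_71,isolate_78),isolate_35,((isolate_48,isolate_27),isolate_38)).
Tracing isolate_27: it sits inside (isolate_48,isolate_27).
The smallest clade enclosing both is ((isolate_71,isolate_78),isolate_35,((isolate_48,isolate_27),isolate_38)); the answer is its 6 terminal taxa in alphabetical order.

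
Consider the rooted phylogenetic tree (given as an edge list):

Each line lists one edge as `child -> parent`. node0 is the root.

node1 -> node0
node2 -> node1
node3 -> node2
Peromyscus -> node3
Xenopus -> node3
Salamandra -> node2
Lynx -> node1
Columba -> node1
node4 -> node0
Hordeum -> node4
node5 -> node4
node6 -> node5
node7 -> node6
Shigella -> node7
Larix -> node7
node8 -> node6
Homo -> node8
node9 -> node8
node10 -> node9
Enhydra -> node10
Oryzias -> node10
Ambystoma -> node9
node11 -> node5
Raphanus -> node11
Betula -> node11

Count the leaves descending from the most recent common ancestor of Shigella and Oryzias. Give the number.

6

The MRCA of Shigella and Oryzias is the node subtending ((Shigella,Larix),(Homo,((Enhydra,Oryzias),Ambystoma))).
That clade contains 6 terminal taxa: Ambystoma, Enhydra, Homo, Larix, Oryzias, Shigella.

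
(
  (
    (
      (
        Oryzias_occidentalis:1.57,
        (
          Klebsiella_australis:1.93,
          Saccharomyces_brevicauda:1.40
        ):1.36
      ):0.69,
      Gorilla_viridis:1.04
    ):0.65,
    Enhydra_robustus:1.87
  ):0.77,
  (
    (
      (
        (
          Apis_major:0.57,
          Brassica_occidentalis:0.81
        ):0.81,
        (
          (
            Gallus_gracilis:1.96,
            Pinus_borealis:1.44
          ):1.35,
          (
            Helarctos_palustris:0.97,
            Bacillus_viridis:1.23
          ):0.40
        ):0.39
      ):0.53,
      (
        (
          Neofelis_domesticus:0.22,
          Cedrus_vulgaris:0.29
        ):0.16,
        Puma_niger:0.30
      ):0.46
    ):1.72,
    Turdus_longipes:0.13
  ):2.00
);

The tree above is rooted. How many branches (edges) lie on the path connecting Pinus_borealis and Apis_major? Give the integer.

5

The MRCA of Pinus_borealis and Apis_major is the node subtending ((Apis_major,Brassica_occidentalis),((Gallus_gracilis,Pinus_borealis),(Helarctos_palustris,Bacillus_viridis))).
From Pinus_borealis up to that node: 3 branches. From Apis_major up to the same node: 2 branches. Total: 3 + 2 = 5.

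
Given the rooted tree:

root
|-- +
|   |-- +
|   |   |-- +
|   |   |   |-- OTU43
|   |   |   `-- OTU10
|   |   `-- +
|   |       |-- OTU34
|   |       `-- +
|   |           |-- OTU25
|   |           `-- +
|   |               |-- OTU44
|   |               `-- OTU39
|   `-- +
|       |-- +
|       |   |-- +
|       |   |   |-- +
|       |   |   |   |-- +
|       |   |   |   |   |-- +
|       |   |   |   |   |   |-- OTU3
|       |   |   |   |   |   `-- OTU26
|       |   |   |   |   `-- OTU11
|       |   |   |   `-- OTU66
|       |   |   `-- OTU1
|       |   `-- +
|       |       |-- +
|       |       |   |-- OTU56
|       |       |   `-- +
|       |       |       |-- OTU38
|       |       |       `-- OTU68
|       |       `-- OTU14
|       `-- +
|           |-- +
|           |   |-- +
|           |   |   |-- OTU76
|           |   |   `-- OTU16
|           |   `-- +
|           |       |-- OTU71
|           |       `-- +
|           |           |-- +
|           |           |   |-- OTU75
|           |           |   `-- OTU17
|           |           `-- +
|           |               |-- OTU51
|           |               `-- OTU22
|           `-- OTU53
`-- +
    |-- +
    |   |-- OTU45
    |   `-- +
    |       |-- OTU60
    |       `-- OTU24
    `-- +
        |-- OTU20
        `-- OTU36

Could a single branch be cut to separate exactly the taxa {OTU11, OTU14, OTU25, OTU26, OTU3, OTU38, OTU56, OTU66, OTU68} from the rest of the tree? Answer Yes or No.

The MRCA of the listed taxa subtends (((OTU43,OTU10),(OTU34,(OTU25,(OTU44,OTU39)))),((((((OTU3,OTU26),OTU11),OTU66),OTU1),((OTU56,(OTU38,OTU68)),OTU14)),(((OTU76,OTU16),(OTU71,((OTU75,OTU17),(OTU51,OTU22)))),OTU53))).
That clade also contains OTU1, OTU10, OTU16, OTU17, OTU22, OTU34, OTU39, OTU43, OTU44, OTU51, OTU53, OTU71, OTU75, OTU76, which are not in the proposed group, so the group is not monophyletic.

No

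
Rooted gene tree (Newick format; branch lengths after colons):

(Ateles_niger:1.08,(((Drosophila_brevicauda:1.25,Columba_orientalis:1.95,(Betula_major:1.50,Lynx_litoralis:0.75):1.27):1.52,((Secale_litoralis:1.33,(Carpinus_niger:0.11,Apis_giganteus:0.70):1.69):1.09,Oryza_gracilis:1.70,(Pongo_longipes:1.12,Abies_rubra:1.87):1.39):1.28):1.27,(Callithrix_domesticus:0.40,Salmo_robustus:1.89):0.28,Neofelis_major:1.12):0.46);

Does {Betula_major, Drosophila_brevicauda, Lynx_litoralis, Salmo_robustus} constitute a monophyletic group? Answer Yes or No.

No

The MRCA of the listed taxa subtends (((Drosophila_brevicauda,Columba_orientalis,(Betula_major,Lynx_litoralis)),((Secale_litoralis,(Carpinus_niger,Apis_giganteus)),Oryza_gracilis,(Pongo_longipes,Abies_rubra))),(Callithrix_domesticus,Salmo_robustus),Neofelis_major).
That clade also contains Abies_rubra, Apis_giganteus, Callithrix_domesticus, Carpinus_niger, Columba_orientalis, Neofelis_major, Oryza_gracilis, Pongo_longipes, Secale_litoralis, which are not in the proposed group, so the group is not monophyletic.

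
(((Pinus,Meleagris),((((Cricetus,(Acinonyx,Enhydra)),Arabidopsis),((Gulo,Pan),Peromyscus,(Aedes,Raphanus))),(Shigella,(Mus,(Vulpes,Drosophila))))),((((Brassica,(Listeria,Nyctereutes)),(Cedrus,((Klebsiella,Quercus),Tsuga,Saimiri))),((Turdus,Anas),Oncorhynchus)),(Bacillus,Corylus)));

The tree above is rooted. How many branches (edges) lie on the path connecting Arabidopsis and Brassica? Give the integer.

The MRCA of Arabidopsis and Brassica is the root of the tree.
From Arabidopsis up to that node: 5 branches. From Brassica up to the same node: 5 branches. Total: 5 + 5 = 10.

10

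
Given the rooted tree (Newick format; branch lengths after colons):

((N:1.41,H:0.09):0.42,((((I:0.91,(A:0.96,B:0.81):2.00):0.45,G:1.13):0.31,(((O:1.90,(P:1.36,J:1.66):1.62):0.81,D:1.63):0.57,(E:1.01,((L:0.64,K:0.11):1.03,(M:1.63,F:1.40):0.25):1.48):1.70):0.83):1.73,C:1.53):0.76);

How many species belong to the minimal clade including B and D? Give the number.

The MRCA of B and D is the node subtending (((I,(A,B)),G),(((O,(P,J)),D),(E,((L,K),(M,F))))).
That clade contains 13 terminal taxa: A, B, D, E, F, G, I, J, K, L, M, O, P.

13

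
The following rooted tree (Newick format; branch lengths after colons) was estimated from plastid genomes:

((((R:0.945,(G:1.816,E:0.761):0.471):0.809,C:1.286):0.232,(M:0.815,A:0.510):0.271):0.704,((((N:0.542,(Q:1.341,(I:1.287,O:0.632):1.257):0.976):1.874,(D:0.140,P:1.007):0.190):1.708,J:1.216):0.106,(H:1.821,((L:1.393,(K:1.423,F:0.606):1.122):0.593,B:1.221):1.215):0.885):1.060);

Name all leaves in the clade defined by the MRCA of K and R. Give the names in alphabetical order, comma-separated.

Tracing K: it sits inside (K,F).
Tracing R: it sits inside (R,(G,E)).
The smallest clade enclosing both is the whole tree (their MRCA is the root), so the answer is all 18 tips in alphabetical order.

A, B, C, D, E, F, G, H, I, J, K, L, M, N, O, P, Q, R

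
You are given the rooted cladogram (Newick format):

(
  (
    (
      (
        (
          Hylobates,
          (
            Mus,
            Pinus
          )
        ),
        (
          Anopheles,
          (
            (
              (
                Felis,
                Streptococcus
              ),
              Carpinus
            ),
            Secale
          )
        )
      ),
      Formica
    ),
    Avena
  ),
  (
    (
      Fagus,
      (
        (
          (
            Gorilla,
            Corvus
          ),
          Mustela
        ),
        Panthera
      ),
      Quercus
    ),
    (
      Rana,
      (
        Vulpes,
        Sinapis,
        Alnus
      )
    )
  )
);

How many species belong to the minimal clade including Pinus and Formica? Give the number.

9

The MRCA of Pinus and Formica is the node subtending (((Hylobates,(Mus,Pinus)),(Anopheles,(((Felis,Streptococcus),Carpinus),Secale))),Formica).
That clade contains 9 terminal taxa: Anopheles, Carpinus, Felis, Formica, Hylobates, Mus, Pinus, Secale, Streptococcus.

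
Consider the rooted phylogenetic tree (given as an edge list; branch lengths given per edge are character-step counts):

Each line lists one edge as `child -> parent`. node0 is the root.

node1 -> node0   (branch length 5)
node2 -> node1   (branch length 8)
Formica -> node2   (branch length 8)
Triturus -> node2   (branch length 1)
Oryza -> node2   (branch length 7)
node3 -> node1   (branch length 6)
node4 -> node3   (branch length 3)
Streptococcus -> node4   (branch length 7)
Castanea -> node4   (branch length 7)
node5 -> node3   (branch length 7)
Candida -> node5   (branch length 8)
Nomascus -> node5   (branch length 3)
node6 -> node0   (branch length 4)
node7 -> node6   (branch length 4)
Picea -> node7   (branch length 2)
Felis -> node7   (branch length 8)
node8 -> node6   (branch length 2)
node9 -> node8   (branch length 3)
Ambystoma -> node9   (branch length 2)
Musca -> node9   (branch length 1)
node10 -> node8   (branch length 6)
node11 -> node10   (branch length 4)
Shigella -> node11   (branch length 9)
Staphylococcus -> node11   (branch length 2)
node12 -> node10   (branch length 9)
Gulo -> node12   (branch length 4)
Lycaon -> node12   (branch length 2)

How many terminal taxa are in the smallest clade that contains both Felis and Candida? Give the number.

15

The MRCA of Felis and Candida is the root, so the clade is the entire tree.
That clade contains 15 terminal taxa: Ambystoma, Candida, Castanea, Felis, Formica, Gulo, Lycaon, Musca, Nomascus, Oryza, Picea, Shigella, Staphylococcus, Streptococcus, Triturus.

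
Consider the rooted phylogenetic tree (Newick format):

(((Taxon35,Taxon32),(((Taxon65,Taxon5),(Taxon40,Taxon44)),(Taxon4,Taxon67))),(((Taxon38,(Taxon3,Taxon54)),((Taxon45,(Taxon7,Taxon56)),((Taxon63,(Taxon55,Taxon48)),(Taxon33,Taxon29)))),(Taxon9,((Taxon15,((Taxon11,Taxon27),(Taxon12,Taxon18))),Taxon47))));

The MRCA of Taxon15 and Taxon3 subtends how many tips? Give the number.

The MRCA of Taxon15 and Taxon3 is the node subtending (((Taxon38,(Taxon3,Taxon54)),((Taxon45,(Taxon7,Taxon56)),((Taxon63,(Taxon55,Taxon48)),(Taxon33,Taxon29)))),(Taxon9,((Taxon15,((Taxon11,Taxon27),(Taxon12,Taxon18))),Taxon47))).
That clade contains 18 terminal taxa: Taxon11, Taxon12, Taxon15, Taxon18, Taxon27, Taxon29, Taxon3, Taxon33, Taxon38, Taxon45, Taxon47, Taxon48, Taxon54, Taxon55, Taxon56, Taxon63, Taxon7, Taxon9.

18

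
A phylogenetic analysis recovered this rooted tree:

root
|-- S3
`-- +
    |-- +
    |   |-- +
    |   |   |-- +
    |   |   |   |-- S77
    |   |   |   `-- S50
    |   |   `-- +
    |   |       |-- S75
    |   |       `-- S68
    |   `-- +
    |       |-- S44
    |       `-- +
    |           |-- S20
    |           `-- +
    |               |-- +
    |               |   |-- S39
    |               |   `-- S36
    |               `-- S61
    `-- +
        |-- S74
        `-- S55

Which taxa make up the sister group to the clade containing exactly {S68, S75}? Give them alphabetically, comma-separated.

The clade containing exactly {S68, S75} attaches to the tree at the node subtending ((S77,S50),(S75,S68)).
The other lineage descending from that same node — the sister group — is (S77,S50); its 2 tips in alphabetical order are the answer.

S50, S77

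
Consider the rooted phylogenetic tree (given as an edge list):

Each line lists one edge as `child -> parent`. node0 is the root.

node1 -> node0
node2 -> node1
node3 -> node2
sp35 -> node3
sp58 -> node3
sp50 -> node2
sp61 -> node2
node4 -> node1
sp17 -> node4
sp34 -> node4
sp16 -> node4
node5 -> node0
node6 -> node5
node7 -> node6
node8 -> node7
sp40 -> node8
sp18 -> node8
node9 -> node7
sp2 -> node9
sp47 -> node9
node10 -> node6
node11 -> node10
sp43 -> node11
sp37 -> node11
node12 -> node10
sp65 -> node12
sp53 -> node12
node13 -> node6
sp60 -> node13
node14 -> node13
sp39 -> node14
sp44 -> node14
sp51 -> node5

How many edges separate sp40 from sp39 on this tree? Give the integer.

6

The MRCA of sp40 and sp39 is the node subtending (((sp40,sp18),(sp2,sp47)),((sp43,sp37),(sp65,sp53)),(sp60,(sp39,sp44))).
From sp40 up to that node: 3 branches. From sp39 up to the same node: 3 branches. Total: 3 + 3 = 6.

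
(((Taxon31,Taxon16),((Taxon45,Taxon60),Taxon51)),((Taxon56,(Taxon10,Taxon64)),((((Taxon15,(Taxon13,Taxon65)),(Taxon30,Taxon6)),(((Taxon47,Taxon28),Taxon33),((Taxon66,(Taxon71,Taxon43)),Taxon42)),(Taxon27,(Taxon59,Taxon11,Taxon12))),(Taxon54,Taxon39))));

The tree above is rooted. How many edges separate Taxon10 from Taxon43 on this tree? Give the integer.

The MRCA of Taxon10 and Taxon43 is the node subtending ((Taxon56,(Taxon10,Taxon64)),((((Taxon15,(Taxon13,Taxon65)),(Taxon30,Taxon6)),(((Taxon47,Taxon28),Taxon33),((Taxon66,(Taxon71,Taxon43)),Taxon42)),(Taxon27,(Taxon59,Taxon11,Taxon12))),(Taxon54,Taxon39))).
From Taxon10 up to that node: 3 branches. From Taxon43 up to the same node: 7 branches. Total: 3 + 7 = 10.

10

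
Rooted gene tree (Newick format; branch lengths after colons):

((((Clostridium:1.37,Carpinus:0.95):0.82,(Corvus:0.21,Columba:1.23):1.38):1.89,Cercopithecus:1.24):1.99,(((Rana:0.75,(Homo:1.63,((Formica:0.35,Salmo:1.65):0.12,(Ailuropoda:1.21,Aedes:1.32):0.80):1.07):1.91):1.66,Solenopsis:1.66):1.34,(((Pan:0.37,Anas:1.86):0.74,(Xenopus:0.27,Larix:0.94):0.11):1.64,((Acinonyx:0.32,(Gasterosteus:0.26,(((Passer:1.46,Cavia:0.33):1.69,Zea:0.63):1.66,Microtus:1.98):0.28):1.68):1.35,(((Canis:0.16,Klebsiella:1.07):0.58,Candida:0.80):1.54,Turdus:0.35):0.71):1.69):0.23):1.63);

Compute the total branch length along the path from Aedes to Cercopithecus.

The path runs Aedes → … → MRCA → … → Cercopithecus; the MRCA is the root of the tree.
Branch lengths along that path: 1.32 + 0.80 + 1.07 + 1.91 + 1.66 + 1.34 + 1.63 + 1.99 + 1.24 = 12.96.

12.96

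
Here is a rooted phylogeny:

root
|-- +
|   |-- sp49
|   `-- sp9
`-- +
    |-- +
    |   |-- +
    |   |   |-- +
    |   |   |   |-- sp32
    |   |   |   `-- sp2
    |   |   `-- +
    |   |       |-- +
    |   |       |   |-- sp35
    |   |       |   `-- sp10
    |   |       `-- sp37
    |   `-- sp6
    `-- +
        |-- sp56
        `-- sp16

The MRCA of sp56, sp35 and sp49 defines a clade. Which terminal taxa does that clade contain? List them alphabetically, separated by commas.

Tracing sp56: it sits inside (sp56,sp16).
Tracing sp35: it sits inside (sp35,sp10).
Tracing sp49: it sits inside (sp49,sp9).
The smallest clade enclosing all 3 is the whole tree (their MRCA is the root), so the answer is all 10 tips in alphabetical order.

sp10, sp16, sp2, sp32, sp35, sp37, sp49, sp56, sp6, sp9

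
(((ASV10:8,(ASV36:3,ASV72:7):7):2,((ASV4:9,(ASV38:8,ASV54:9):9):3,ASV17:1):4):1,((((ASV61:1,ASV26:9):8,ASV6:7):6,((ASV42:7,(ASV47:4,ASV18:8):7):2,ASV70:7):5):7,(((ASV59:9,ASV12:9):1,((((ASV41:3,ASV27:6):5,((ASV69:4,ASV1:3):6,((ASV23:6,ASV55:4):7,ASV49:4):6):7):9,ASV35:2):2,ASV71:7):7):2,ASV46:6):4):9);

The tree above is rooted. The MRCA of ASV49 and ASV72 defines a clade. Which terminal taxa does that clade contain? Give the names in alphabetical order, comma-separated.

Tracing ASV49: it sits inside ((ASV23,ASV55),ASV49).
Tracing ASV72: it sits inside (ASV36,ASV72).
The smallest clade enclosing both is the whole tree (their MRCA is the root), so the answer is all 26 tips in alphabetical order.

ASV1, ASV10, ASV12, ASV17, ASV18, ASV23, ASV26, ASV27, ASV35, ASV36, ASV38, ASV4, ASV41, ASV42, ASV46, ASV47, ASV49, ASV54, ASV55, ASV59, ASV6, ASV61, ASV69, ASV70, ASV71, ASV72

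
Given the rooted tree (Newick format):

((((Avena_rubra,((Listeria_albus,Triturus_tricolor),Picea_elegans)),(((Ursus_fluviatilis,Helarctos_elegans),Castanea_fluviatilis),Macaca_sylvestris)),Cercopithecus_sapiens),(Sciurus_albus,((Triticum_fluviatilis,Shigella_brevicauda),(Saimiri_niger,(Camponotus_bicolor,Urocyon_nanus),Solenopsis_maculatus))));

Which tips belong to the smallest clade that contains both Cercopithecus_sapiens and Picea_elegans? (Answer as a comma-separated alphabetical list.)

Avena_rubra, Castanea_fluviatilis, Cercopithecus_sapiens, Helarctos_elegans, Listeria_albus, Macaca_sylvestris, Picea_elegans, Triturus_tricolor, Ursus_fluviatilis

Tracing Cercopithecus_sapiens: it sits inside (((Avena_rubra,((Listeria_albus,Triturus_tricolor),Picea_elegans)),(((Ursus_fluviatilis,Helarctos_elegans),Castanea_fluviatilis),Macaca_sylvestris)),Cercopithecus_sapiens).
Tracing Picea_elegans: it sits inside ((Listeria_albus,Triturus_tricolor),Picea_elegans).
The smallest clade enclosing both is (((Avena_rubra,((Listeria_albus,Triturus_tricolor),Picea_elegans)),(((Ursus_fluviatilis,Helarctos_elegans),Castanea_fluviatilis),Macaca_sylvestris)),Cercopithecus_sapiens); the answer is its 9 terminal taxa in alphabetical order.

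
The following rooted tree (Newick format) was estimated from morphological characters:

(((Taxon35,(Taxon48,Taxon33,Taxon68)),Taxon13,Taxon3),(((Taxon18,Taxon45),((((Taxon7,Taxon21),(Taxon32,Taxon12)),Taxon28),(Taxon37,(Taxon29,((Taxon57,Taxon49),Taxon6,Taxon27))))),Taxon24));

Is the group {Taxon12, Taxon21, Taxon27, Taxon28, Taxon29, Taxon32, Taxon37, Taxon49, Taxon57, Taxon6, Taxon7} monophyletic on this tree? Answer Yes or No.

Yes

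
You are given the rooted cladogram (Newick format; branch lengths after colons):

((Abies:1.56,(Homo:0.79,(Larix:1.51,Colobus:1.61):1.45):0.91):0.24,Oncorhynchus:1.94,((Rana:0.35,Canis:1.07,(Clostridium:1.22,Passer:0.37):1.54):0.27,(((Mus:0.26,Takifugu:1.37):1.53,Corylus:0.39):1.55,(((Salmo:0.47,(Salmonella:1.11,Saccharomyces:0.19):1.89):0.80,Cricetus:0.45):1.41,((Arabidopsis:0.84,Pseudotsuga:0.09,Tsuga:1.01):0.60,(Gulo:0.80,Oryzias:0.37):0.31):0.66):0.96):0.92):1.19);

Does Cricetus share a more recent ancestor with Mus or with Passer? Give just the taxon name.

The MRCA of Cricetus and Mus subtends (((Mus,Takifugu),Corylus),(((Salmo,(Salmonella,Saccharomyces)),Cricetus),((Arabidopsis,Pseudotsuga,Tsuga),(Gulo,Oryzias)))) (12 taxa).
The MRCA of Cricetus and Passer subtends ((Rana,Canis,(Clostridium,Passer)),(((Mus,Takifugu),Corylus),(((Salmo,(Salmonella,Saccharomyces)),Cricetus),((Arabidopsis,Pseudotsuga,Tsuga),(Gulo,Oryzias))))) (16 taxa).
The first is nested inside the second, so Cricetus shares a more recent common ancestor with Mus.

Mus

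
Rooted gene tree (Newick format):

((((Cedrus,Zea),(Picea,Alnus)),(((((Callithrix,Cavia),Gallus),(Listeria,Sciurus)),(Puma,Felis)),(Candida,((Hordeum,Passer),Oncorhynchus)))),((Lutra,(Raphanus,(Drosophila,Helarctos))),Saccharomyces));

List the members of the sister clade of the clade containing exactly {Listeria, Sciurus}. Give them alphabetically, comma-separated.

Callithrix, Cavia, Gallus

The clade containing exactly {Listeria, Sciurus} attaches to the tree at the node subtending (((Callithrix,Cavia),Gallus),(Listeria,Sciurus)).
The other lineage descending from that same node — the sister group — is ((Callithrix,Cavia),Gallus); its 3 tips in alphabetical order are the answer.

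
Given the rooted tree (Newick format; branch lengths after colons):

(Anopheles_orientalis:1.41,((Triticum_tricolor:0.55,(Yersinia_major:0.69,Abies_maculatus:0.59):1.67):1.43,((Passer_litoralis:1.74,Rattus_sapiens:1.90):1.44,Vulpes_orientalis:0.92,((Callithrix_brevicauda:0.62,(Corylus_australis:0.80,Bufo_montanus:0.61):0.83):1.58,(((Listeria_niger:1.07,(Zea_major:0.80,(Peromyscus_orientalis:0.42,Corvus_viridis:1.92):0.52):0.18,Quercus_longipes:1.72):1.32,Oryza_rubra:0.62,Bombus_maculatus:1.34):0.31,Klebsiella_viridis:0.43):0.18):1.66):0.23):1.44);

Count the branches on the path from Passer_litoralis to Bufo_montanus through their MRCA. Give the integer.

6

The MRCA of Passer_litoralis and Bufo_montanus is the node subtending ((Passer_litoralis,Rattus_sapiens),Vulpes_orientalis,((Callithrix_brevicauda,(Corylus_australis,Bufo_montanus)),(((Listeria_niger,(Zea_major,(Peromyscus_orientalis,Corvus_viridis)),Quercus_longipes),Oryza_rubra,Bombus_maculatus),Klebsiella_viridis))).
From Passer_litoralis up to that node: 2 branches. From Bufo_montanus up to the same node: 4 branches. Total: 2 + 4 = 6.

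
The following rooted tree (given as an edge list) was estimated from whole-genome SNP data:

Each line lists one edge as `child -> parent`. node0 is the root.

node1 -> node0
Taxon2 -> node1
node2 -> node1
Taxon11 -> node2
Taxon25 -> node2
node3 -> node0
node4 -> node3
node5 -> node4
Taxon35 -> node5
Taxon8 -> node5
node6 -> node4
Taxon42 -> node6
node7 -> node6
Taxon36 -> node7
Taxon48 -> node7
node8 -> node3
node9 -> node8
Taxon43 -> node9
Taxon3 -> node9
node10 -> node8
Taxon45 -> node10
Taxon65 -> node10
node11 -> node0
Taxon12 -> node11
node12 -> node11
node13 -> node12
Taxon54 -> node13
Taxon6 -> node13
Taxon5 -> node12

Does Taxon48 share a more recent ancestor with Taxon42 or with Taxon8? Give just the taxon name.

Taxon42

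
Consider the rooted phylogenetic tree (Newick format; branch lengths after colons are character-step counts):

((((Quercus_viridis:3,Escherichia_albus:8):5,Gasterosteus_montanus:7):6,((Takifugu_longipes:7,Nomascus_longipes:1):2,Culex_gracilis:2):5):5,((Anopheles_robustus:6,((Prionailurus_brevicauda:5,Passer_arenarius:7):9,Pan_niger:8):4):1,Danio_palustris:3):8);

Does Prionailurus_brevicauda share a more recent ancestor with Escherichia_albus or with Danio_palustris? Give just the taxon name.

The MRCA of Prionailurus_brevicauda and Danio_palustris subtends ((Anopheles_robustus,((Prionailurus_brevicauda,Passer_arenarius),Pan_niger)),Danio_palustris) (5 taxa).
The MRCA of Prionailurus_brevicauda and Escherichia_albus is the root, subtending the entire tree (11 taxa).
The first is nested inside the second, so Prionailurus_brevicauda shares a more recent common ancestor with Danio_palustris.

Danio_palustris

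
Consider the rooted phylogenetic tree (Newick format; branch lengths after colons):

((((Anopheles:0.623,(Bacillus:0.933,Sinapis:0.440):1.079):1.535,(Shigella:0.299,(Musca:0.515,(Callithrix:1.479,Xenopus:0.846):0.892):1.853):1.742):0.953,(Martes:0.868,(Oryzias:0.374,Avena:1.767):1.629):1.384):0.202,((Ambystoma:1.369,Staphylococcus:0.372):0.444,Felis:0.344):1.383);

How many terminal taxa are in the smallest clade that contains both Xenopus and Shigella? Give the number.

4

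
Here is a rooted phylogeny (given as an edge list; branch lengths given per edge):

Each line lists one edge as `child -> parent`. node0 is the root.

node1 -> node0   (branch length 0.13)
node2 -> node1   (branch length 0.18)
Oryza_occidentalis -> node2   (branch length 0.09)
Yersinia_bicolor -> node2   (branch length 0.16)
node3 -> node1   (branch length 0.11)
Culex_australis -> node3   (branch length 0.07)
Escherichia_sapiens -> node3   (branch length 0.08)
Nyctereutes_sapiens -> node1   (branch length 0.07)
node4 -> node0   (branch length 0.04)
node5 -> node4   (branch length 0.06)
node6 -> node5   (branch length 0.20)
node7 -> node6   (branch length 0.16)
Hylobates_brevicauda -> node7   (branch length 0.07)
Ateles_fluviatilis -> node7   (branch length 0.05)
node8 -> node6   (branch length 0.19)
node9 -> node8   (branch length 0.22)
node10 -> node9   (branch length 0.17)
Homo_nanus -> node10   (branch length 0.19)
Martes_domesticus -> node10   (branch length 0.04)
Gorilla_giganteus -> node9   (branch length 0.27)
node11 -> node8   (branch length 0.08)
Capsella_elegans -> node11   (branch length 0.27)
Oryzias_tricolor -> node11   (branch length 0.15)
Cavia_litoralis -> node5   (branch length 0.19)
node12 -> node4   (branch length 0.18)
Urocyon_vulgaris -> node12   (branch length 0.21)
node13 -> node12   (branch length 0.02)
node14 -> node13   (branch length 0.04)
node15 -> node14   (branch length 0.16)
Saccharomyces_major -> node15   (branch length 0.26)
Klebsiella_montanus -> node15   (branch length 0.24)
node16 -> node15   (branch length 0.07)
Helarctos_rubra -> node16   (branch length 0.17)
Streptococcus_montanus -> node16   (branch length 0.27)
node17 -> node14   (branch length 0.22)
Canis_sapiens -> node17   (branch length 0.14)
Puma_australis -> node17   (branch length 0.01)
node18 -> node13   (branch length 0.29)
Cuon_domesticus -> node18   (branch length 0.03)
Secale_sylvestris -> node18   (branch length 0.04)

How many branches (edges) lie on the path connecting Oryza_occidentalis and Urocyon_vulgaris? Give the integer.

6

The MRCA of Oryza_occidentalis and Urocyon_vulgaris is the root of the tree.
From Oryza_occidentalis up to that node: 3 branches. From Urocyon_vulgaris up to the same node: 3 branches. Total: 3 + 3 = 6.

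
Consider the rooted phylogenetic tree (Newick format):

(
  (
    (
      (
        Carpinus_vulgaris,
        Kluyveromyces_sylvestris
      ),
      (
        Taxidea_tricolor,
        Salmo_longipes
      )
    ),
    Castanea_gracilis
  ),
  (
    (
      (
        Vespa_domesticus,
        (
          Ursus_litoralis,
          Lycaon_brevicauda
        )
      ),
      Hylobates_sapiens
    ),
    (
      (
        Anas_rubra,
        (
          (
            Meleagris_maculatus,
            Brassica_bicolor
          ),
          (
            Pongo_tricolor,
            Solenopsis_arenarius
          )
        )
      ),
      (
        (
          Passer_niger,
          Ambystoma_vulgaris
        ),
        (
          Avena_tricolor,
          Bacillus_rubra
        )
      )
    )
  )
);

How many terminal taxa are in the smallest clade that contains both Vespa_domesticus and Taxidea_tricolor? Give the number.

The MRCA of Vespa_domesticus and Taxidea_tricolor is the root, so the clade is the entire tree.
That clade contains 18 terminal taxa: Ambystoma_vulgaris, Anas_rubra, Avena_tricolor, Bacillus_rubra, Brassica_bicolor, Carpinus_vulgaris, Castanea_gracilis, Hylobates_sapiens, Kluyveromyces_sylvestris, Lycaon_brevicauda, Meleagris_maculatus, Passer_niger, Pongo_tricolor, Salmo_longipes, Solenopsis_arenarius, Taxidea_tricolor, Ursus_litoralis, Vespa_domesticus.

18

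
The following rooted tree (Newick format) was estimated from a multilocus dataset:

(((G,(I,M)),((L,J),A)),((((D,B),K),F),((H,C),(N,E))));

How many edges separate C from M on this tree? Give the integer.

8

The MRCA of C and M is the root of the tree.
From C up to that node: 4 branches. From M up to the same node: 4 branches. Total: 4 + 4 = 8.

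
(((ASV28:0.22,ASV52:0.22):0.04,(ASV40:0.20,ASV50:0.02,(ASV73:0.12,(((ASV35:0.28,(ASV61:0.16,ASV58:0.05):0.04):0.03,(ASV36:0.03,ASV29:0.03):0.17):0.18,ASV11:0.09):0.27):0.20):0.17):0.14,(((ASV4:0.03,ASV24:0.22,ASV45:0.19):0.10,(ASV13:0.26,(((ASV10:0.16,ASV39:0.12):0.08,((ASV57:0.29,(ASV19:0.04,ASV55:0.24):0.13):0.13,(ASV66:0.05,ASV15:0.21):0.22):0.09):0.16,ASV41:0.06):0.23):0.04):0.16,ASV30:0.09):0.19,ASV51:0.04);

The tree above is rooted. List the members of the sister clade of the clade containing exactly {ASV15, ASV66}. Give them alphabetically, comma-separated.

ASV19, ASV55, ASV57

The clade containing exactly {ASV15, ASV66} attaches to the tree at the node subtending ((ASV57,(ASV19,ASV55)),(ASV66,ASV15)).
The other lineage descending from that same node — the sister group — is (ASV57,(ASV19,ASV55)); its 3 tips in alphabetical order are the answer.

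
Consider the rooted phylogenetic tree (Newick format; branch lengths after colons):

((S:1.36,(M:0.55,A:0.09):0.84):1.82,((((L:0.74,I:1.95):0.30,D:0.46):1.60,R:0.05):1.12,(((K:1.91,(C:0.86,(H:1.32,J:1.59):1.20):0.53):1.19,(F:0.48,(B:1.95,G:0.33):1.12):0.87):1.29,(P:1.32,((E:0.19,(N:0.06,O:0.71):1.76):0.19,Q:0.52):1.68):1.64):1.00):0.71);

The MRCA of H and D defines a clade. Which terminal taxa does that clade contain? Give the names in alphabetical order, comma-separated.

B, C, D, E, F, G, H, I, J, K, L, N, O, P, Q, R

Tracing H: it sits inside (H,J).
Tracing D: it sits inside ((L,I),D).
The smallest clade enclosing both is ((((L,I),D),R),(((K,(C,(H,J))),(F,(B,G))),(P,((E,(N,O)),Q)))); the answer is its 16 terminal taxa in alphabetical order.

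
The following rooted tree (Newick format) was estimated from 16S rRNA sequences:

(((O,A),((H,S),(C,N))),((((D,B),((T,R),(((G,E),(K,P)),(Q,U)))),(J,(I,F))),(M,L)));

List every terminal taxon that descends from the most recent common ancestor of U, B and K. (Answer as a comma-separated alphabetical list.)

B, D, E, G, K, P, Q, R, T, U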